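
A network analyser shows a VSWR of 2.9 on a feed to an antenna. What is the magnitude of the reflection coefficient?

|Γ| = (S − 1)/(S + 1) = (2.9 − 1)/(2.9 + 1) = 1.9/3.9

|Γ| ≈ 0.487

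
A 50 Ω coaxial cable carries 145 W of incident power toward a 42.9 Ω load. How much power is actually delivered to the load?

P_delivered ≈ 144 W

Γ = (42.9 − 50)/(42.9 + 50) = -0.0764
|Γ|² = 0.00584
P_refl = |Γ|²·P_inc = 0.847 W, P_del = (1 − |Γ|²)·P_inc = 144 W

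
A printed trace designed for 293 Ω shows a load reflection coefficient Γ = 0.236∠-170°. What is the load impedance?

Z_L ≈ 182 − j15.8 Ω

Z_L = Z_0·(1 + Γ)/(1 − Γ) = 293·(0.768 − j0.041)/(1.23 + j0.041)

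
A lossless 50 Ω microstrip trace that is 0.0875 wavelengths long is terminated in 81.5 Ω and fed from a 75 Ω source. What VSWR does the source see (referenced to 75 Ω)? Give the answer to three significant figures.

VSWR ≈ 1.62

βl = 2π × 0.0875 = 31.5°
tan(βl) = 0.613
Z_in = Z_0·(Z_L + jZ_0·tanβl)/(Z_0 + jZ_L·tanβl) = 56.1 − j25.4 Ω
Γ_s = (Z_in − Z_s)/(Z_in + Z_s) = (-18.9 − j25.4)/(131 − j25.4), |Γ_s| = 0.237
VSWR = (1 + |Γ_s|)/(1 − |Γ_s|)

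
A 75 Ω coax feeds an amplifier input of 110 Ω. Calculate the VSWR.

For a purely resistive load, VSWR = R_L/Z_0 or Z_0/R_L (whichever > 1) = 110/75

VSWR ≈ 1.47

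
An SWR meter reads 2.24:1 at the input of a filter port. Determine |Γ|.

|Γ| = (S − 1)/(S + 1) = (2.24 − 1)/(2.24 + 1) = 1.24/3.24

|Γ| ≈ 0.383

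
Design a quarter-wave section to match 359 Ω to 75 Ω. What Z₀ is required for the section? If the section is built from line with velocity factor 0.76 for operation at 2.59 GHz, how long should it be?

Z_qwt ≈ 164 Ω; length ≈ 2.2 cm

Z_qwt = √(Z_0·R_L) = √(75 × 359) = √26920
λ = 0.76·c/f = 0.088 m, so l = λ/4 = 0.022 m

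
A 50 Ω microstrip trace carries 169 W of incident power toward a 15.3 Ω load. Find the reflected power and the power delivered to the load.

P_reflected ≈ 47.7 W; P_delivered ≈ 121 W

Γ = (15.3 − 50)/(15.3 + 50) = -0.531
|Γ|² = 0.282
P_refl = |Γ|²·P_inc = 47.7 W, P_del = (1 − |Γ|²)·P_inc = 121 W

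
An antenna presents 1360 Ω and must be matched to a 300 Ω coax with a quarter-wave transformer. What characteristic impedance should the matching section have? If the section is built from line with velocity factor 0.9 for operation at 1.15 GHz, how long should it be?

Z_qwt ≈ 639 Ω; length ≈ 5.87 cm

Z_qwt = √(Z_0·R_L) = √(300 × 1360) = √408000
λ = 0.9·c/f = 0.235 m, so l = λ/4 = 0.0587 m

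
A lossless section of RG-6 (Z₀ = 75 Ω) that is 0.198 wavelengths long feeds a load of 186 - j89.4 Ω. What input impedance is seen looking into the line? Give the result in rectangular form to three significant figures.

βl = 2π × 0.198 = 71.3°
tan(βl) = tan(71.3°) = 2.95
Z_in = Z_0·(Z_L + jZ_0·tanβl)/(Z_0 + jZ_L·tanβl)
     = 75·(186 + j132)/(339 + j549)

Z_in ≈ 24.4 − j10.3 Ω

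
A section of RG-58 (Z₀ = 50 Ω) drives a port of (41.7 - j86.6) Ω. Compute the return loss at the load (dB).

RL ≈ 3.23 dB

Γ = (-8.3 − j86.6)/(91.7 − j86.6), |Γ| = 0.69
RL = −20·log₁₀|Γ| = −20·log₁₀(0.69)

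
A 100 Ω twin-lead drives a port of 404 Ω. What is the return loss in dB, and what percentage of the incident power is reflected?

RL ≈ 4.39 dB; 36.4% of incident power reflected

Γ = (404 − 100)/(404 + 100) = 0.603
RL = −20·log₁₀(0.603) = 4.39 dB
P_refl/P_inc = |Γ|² = 0.364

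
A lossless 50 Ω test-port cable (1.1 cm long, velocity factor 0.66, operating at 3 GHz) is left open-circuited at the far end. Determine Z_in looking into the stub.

Z_in ≈ −j28.9 Ω

λ = v/f = 0.66·c / 3 GHz = 0.066 m
βl = 2π·l/λ = 2π × 0.167 = 60°
tan(βl) = 1.73
For an open-circuited stub, Z_in = −jZ_0·cot(βl) = −jZ_0/tan(βl)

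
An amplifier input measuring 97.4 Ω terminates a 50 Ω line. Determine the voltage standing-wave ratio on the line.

VSWR ≈ 1.95

Γ = (97.4 − 50)/(97.4 + 50) = 0.322
VSWR = (1 + 0.322)/(1 − 0.322)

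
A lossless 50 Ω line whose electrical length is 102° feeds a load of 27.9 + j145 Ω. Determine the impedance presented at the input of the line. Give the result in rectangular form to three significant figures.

Z_in ≈ 2.92 − j5.64 Ω

tan(βl) = tan(102°) = -4.7
Z_in = Z_0·(Z_L + jZ_0·tanβl)/(Z_0 + jZ_L·tanβl)
     = 50·(27.9 − j90.2)/(732 − j131)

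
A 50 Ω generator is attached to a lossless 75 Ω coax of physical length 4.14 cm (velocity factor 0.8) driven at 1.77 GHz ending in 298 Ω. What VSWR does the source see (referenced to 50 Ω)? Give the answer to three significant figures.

VSWR ≈ 3.06

λ = v/f = 0.8·c / 1.77 GHz = 0.136 m
βl = 2π·l/λ = 2π × 0.305 = 110°
tan(βl) = -2.76
Z_in = Z_0·(Z_L + jZ_0·tanβl)/(Z_0 + jZ_L·tanβl) = 21.2 + j25.2 Ω
Γ_s = (Z_in − Z_s)/(Z_in + Z_s) = (-28.8 + j25.2)/(71.2 + j25.2), |Γ_s| = 0.507
VSWR = (1 + |Γ_s|)/(1 − |Γ_s|)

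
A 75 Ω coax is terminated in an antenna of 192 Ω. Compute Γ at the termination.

Γ = (Z_L − Z_0)/(Z_L + Z_0) = (192 − 75)/(192 + 75) = 117/267

Γ = 0.438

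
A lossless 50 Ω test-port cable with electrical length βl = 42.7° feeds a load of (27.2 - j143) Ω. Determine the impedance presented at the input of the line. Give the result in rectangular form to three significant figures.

Z_in ≈ 3.73 − j27.1 Ω

tan(βl) = tan(42.7°) = 0.923
Z_in = Z_0·(Z_L + jZ_0·tanβl)/(Z_0 + jZ_L·tanβl)
     = 50·(27.2 − j96.9)/(182 + j25.1)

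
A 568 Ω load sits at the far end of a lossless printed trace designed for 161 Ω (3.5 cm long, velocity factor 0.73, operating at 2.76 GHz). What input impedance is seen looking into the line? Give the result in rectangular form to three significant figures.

λ = v/f = 0.73·c / 2.76 GHz = 0.0793 m
βl = 2π·l/λ = 2π × 0.441 = 159°
tan(βl) = tan(159°) = -0.388
Z_in = Z_0·(Z_L + jZ_0·tanβl)/(Z_0 + jZ_L·tanβl)
     = 161·(568 − j62.5)/(161 − j220)

Z_in ≈ 227 + j249 Ω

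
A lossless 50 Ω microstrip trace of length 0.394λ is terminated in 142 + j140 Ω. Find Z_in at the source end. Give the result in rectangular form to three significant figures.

Z_in ≈ 15.1 + j42 Ω

βl = 2π × 0.394 = 142°
tan(βl) = tan(142°) = -0.786
Z_in = Z_0·(Z_L + jZ_0·tanβl)/(Z_0 + jZ_L·tanβl)
     = 50·(142 + j101)/(160 − j112)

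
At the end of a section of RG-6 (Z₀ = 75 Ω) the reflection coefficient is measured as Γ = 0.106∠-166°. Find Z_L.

Z_L ≈ 60.9 − j3.16 Ω

Z_L = Z_0·(1 + Γ)/(1 − Γ) = 75·(0.897 − j0.0256)/(1.1 + j0.0256)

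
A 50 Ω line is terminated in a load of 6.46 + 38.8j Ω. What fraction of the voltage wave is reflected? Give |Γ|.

|Γ| ≈ 0.851

Γ = (Z_L − Z_0)/(Z_L + Z_0) = (-43.54 + j38.8)/(56.46 + j38.8)
|Γ| = 58.3/68.5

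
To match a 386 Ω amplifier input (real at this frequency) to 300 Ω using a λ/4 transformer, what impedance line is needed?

Z_qwt = √(Z_0·R_L) = √(300 × 386) = √115800

Z_qwt ≈ 340 Ω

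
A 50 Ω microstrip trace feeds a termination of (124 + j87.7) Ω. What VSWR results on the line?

Γ = (Z_L − Z_0)/(Z_L + Z_0) = (74 + j87.7)/(174 + j87.7)
|Γ| = 115/195 = 0.589
VSWR = (1 + |Γ|)/(1 − |Γ|) = 1.59/0.411

VSWR ≈ 3.87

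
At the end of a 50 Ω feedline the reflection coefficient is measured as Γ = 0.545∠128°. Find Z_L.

Z_L ≈ 17.9 + j21.8 Ω

Z_L = Z_0·(1 + Γ)/(1 − Γ) = 50·(0.664 + j0.429)/(1.34 − j0.429)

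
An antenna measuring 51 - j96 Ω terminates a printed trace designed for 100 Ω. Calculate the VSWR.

VSWR ≈ 4.03

Γ = (Z_L − Z_0)/(Z_L + Z_0) = (-49 − j96)/(151 − j96)
|Γ| = 108/179 = 0.602
VSWR = (1 + |Γ|)/(1 − |Γ|) = 1.6/0.398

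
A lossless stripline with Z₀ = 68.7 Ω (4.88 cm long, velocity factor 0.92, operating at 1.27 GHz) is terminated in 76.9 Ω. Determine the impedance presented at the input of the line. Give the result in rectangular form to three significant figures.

λ = v/f = 0.92·c / 1.27 GHz = 0.217 m
βl = 2π·l/λ = 2π × 0.225 = 80.8°
tan(βl) = tan(80.8°) = 6.2
Z_in = Z_0·(Z_L + jZ_0·tanβl)/(Z_0 + jZ_L·tanβl)
     = 68.7·(76.9 + j426)/(68.7 + j477)

Z_in ≈ 61.7 − j2.19 Ω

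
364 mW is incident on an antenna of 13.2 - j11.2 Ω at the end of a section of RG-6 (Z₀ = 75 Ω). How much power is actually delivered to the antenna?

|Γ| = |(-61.8 − j11.2)/(88.2 − j11.2)| = 0.706
|Γ|² = 0.499
P_refl = |Γ|²·P_inc = 182 mW, P_del = (1 − |Γ|²)·P_inc = 182 mW

P_delivered ≈ 182 mW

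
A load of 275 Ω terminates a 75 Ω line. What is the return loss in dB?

Γ = (275 − 75)/(275 + 75) = 0.571
RL = −20·log₁₀|Γ| = −20·log₁₀(0.571)

RL ≈ 4.86 dB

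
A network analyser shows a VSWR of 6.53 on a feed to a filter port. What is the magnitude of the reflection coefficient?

|Γ| ≈ 0.734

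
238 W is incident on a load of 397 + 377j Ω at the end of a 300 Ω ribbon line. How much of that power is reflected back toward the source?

|Γ| = |(97 + j377)/(697 + j377)| = 0.491
|Γ|² = 0.241
P_refl = |Γ|²·P_inc = 57.4 W, P_del = (1 − |Γ|²)·P_inc = 181 W

P_reflected ≈ 57.4 W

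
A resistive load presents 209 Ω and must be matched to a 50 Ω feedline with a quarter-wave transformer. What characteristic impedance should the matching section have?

Z_qwt ≈ 102 Ω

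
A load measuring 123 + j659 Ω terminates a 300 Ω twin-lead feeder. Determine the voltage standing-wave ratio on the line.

VSWR ≈ 14.5

Γ = (Z_L − Z_0)/(Z_L + Z_0) = (-177 + j659)/(423 + j659)
|Γ| = 682/783 = 0.871
VSWR = (1 + |Γ|)/(1 − |Γ|) = 1.87/0.129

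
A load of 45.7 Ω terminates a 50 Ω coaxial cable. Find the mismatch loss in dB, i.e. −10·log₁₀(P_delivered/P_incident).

mismatch loss ≈ 0.00878 dB

Γ = (45.7 − 50)/(45.7 + 50) = -0.0449
|Γ|² = 0.00202, so P_del/P_inc = 1 − |Γ|² = 0.998
ML = −10·log₁₀(1 − |Γ|²)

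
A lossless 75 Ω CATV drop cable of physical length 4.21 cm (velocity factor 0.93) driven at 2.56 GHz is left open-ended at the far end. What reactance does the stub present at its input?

X_in ≈ 86.5 Ω (inductive)

λ = v/f = 0.93·c / 2.56 GHz = 0.109 m
βl = 2π·l/λ = 2π × 0.386 = 139°
tan(βl) = -0.867
For an open-ended stub, Z_in = −jZ_0·cot(βl) = −jZ_0/tan(βl)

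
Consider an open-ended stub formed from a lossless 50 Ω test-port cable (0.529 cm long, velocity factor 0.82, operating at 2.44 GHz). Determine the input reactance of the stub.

λ = v/f = 0.82·c / 2.44 GHz = 0.101 m
βl = 2π·l/λ = 2π × 0.0525 = 18.9°
tan(βl) = 0.342
For an open-ended stub, Z_in = −jZ_0·cot(βl) = −jZ_0/tan(βl)

X_in ≈ -146 Ω (capacitive)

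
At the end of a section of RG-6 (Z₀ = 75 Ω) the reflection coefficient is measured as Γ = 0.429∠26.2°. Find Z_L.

Z_L ≈ 148 + j68.6 Ω

Z_L = Z_0·(1 + Γ)/(1 − Γ) = 75·(1.38 + j0.189)/(0.615 − j0.189)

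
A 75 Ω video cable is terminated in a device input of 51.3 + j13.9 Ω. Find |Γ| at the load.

Γ = (Z_L − Z_0)/(Z_L + Z_0) = (-23.7 + j13.9)/(126.3 + j13.9)
|Γ| = 27.5/127

|Γ| ≈ 0.216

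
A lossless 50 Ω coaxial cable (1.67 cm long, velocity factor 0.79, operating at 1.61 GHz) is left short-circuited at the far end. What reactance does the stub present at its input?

X_in ≈ 43.2 Ω (inductive)

λ = v/f = 0.79·c / 1.61 GHz = 0.147 m
βl = 2π·l/λ = 2π × 0.113 = 40.8°
tan(βl) = 0.864
For a short-circuited stub, Z_in = jZ_0·tan(βl)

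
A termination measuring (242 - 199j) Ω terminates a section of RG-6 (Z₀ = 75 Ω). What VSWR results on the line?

Γ = (Z_L − Z_0)/(Z_L + Z_0) = (167 − j199)/(317 − j199)
|Γ| = 260/374 = 0.694
VSWR = (1 + |Γ|)/(1 − |Γ|) = 1.69/0.306

VSWR ≈ 5.54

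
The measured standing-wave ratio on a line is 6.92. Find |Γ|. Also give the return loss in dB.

|Γ| = (S − 1)/(S + 1) = (6.92 − 1)/(6.92 + 1) = 5.92/7.92
RL = −20·log₁₀|Γ| = −20·log₁₀(0.747)

|Γ| ≈ 0.747; return loss ≈ 2.53 dB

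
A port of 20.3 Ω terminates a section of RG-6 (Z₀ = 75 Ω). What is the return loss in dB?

RL ≈ 4.82 dB

Γ = (20.3 − 75)/(20.3 + 75) = -0.574
RL = −20·log₁₀|Γ| = −20·log₁₀(0.574)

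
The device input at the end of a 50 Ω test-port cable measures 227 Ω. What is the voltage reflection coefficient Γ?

Γ = 0.639

Γ = (Z_L − Z_0)/(Z_L + Z_0) = (227 − 50)/(227 + 50) = 177/277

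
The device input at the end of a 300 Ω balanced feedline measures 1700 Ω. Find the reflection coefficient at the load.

Γ = 0.7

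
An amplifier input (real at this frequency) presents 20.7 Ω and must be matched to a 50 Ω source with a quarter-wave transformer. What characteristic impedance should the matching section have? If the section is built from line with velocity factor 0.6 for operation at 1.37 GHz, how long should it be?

Z_qwt ≈ 32.2 Ω; length ≈ 3.28 cm

Z_qwt = √(Z_0·R_L) = √(50 × 20.7) = √1035
λ = 0.6·c/f = 0.131 m, so l = λ/4 = 0.0328 m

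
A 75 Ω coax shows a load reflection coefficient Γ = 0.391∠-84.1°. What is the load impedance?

Z_L ≈ 59.2 − j54.4 Ω

Z_L = Z_0·(1 + Γ)/(1 − Γ) = 75·(1.04 − j0.389)/(0.96 + j0.389)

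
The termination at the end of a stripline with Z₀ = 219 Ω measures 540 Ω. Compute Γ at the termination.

Γ = 0.423

Γ = (Z_L − Z_0)/(Z_L + Z_0) = (540 − 219)/(540 + 219) = 321/759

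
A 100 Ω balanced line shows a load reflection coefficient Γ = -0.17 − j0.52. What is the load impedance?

Z_L ≈ 42.7 − j63.4 Ω

Z_L = Z_0·(1 + Γ)/(1 − Γ) = 100·(0.83 − j0.52)/(1.17 + j0.52)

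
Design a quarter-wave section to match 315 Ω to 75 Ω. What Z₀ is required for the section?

Z_qwt = √(Z_0·R_L) = √(75 × 315) = √23620

Z_qwt ≈ 154 Ω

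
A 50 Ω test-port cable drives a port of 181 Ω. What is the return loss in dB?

Γ = (181 − 50)/(181 + 50) = 0.567
RL = −20·log₁₀|Γ| = −20·log₁₀(0.567)

RL ≈ 4.93 dB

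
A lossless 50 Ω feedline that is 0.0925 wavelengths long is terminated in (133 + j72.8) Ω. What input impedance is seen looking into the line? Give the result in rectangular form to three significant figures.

Z_in ≈ 62.3 − j74.6 Ω

βl = 2π × 0.0925 = 33.3°
tan(βl) = tan(33.3°) = 0.657
Z_in = Z_0·(Z_L + jZ_0·tanβl)/(Z_0 + jZ_L·tanβl)
     = 50·(133 + j106)/(2.18 + j87.4)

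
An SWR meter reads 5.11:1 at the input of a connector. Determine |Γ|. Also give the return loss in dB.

|Γ| ≈ 0.673; return loss ≈ 3.44 dB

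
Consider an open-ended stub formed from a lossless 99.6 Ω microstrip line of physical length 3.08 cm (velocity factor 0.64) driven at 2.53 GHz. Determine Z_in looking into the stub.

Z_in ≈ +j148 Ω

λ = v/f = 0.64·c / 2.53 GHz = 0.0759 m
βl = 2π·l/λ = 2π × 0.406 = 146°
tan(βl) = -0.672
For an open-ended stub, Z_in = −jZ_0·cot(βl) = −jZ_0/tan(βl)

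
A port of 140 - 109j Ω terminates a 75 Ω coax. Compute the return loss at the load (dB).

Γ = (65 − j109)/(215 − j109), |Γ| = 0.526
RL = −20·log₁₀|Γ| = −20·log₁₀(0.526)

RL ≈ 5.57 dB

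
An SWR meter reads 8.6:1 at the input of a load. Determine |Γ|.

|Γ| ≈ 0.792

|Γ| = (S − 1)/(S + 1) = (8.6 − 1)/(8.6 + 1) = 7.6/9.6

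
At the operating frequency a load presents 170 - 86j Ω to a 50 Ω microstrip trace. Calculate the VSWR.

VSWR ≈ 4.33

Γ = (Z_L − Z_0)/(Z_L + Z_0) = (120 − j86)/(220 − j86)
|Γ| = 148/236 = 0.625
VSWR = (1 + |Γ|)/(1 − |Γ|) = 1.63/0.375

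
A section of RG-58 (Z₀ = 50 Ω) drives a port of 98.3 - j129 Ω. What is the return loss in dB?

Γ = (48.3 − j129)/(148.3 − j129), |Γ| = 0.701
RL = −20·log₁₀|Γ| = −20·log₁₀(0.701)

RL ≈ 3.09 dB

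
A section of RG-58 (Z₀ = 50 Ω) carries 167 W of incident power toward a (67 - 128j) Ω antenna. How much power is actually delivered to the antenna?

|Γ| = |(17 − j128)/(117 − j128)| = 0.745
|Γ|² = 0.554
P_refl = |Γ|²·P_inc = 92.6 W, P_del = (1 − |Γ|²)·P_inc = 74.4 W

P_delivered ≈ 74.4 W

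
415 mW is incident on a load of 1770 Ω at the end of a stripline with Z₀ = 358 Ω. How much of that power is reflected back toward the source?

Γ = (1770 − 358)/(1770 + 358) = 0.664
|Γ|² = 0.44
P_refl = |Γ|²·P_inc = 183 mW, P_del = (1 − |Γ|²)·P_inc = 232 mW

P_reflected ≈ 183 mW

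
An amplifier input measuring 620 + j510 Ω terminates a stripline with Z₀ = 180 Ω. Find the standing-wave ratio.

Γ = (Z_L − Z_0)/(Z_L + Z_0) = (440 + j510)/(800 + j510)
|Γ| = 674/949 = 0.71
VSWR = (1 + |Γ|)/(1 − |Γ|) = 1.71/0.29

VSWR ≈ 5.9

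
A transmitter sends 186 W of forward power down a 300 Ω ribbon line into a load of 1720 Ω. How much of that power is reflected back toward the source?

P_reflected ≈ 91.9 W

Γ = (1720 − 300)/(1720 + 300) = 0.703
|Γ|² = 0.494
P_refl = |Γ|²·P_inc = 91.9 W, P_del = (1 − |Γ|²)·P_inc = 94.1 W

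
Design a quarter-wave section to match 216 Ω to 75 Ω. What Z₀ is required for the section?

Z_qwt = √(Z_0·R_L) = √(75 × 216) = √16200

Z_qwt ≈ 127 Ω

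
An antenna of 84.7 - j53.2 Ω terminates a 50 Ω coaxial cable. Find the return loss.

Γ = (34.7 − j53.2)/(134.7 − j53.2), |Γ| = 0.439
RL = −20·log₁₀|Γ| = −20·log₁₀(0.439)

RL ≈ 7.16 dB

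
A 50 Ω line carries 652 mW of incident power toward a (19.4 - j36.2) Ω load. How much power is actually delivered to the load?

|Γ| = |(-30.6 − j36.2)/(69.4 − j36.2)| = 0.606
|Γ|² = 0.367
P_refl = |Γ|²·P_inc = 239 mW, P_del = (1 − |Γ|²)·P_inc = 413 mW

P_delivered ≈ 413 mW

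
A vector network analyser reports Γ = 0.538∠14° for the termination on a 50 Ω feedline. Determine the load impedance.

Z_L ≈ 145 + j53 Ω

Z_L = Z_0·(1 + Γ)/(1 − Γ) = 50·(1.52 + j0.13)/(0.478 − j0.13)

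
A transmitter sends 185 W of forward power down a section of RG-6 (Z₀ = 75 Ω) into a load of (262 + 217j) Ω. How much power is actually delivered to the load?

|Γ| = |(187 + j217)/(337 + j217)| = 0.715
|Γ|² = 0.511
P_refl = |Γ|²·P_inc = 94.5 W, P_del = (1 − |Γ|²)·P_inc = 90.5 W

P_delivered ≈ 90.5 W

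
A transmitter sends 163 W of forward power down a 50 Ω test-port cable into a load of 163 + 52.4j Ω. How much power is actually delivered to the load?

P_delivered ≈ 110 W

|Γ| = |(113 + j52.4)/(213 + j52.4)| = 0.568
|Γ|² = 0.322
P_refl = |Γ|²·P_inc = 52.6 W, P_del = (1 − |Γ|²)·P_inc = 110 W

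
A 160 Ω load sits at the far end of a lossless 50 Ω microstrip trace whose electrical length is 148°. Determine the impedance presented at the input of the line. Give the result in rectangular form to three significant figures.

tan(βl) = tan(148°) = -0.625
Z_in = Z_0·(Z_L + jZ_0·tanβl)/(Z_0 + jZ_L·tanβl)
     = 50·(160 − j31.2)/(50 − j100)

Z_in ≈ 44.5 + j57.8 Ω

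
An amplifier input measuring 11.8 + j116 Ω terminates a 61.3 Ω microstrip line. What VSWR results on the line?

VSWR ≈ 23.9

Γ = (Z_L − Z_0)/(Z_L + Z_0) = (-49.5 + j116)/(73.1 + j116)
|Γ| = 126/137 = 0.92
VSWR = (1 + |Γ|)/(1 − |Γ|) = 1.92/0.0802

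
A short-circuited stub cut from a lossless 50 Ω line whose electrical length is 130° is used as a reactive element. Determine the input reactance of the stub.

tan(βl) = -1.19
For a short-circuited stub, Z_in = jZ_0·tan(βl)

X_in ≈ -59.6 Ω (capacitive)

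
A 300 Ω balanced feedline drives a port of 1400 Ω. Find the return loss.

Γ = (1400 − 300)/(1400 + 300) = 0.647
RL = −20·log₁₀|Γ| = −20·log₁₀(0.647)

RL ≈ 3.78 dB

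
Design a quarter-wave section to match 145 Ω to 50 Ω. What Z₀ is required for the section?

Z_qwt ≈ 85.1 Ω

Z_qwt = √(Z_0·R_L) = √(50 × 145) = √7250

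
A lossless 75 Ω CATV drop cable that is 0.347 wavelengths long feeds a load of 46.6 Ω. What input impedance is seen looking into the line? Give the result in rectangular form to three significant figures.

βl = 2π × 0.347 = 125°
tan(βl) = tan(125°) = -1.43
Z_in = Z_0·(Z_L + jZ_0·tanβl)/(Z_0 + jZ_L·tanβl)
     = 75·(46.6 − j107)/(75 − j66.7)

Z_in ≈ 79.4 − j36.8 Ω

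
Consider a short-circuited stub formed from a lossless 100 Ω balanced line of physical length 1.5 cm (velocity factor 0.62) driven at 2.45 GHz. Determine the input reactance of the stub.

λ = v/f = 0.62·c / 2.45 GHz = 0.0759 m
βl = 2π·l/λ = 2π × 0.198 = 71.1°
tan(βl) = 2.93
For a short-circuited stub, Z_in = jZ_0·tan(βl)

X_in ≈ 293 Ω (inductive)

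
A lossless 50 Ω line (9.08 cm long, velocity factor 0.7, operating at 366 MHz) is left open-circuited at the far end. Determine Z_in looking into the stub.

Z_in ≈ −j32.5 Ω

λ = v/f = 0.7·c / 366 MHz = 0.574 m
βl = 2π·l/λ = 2π × 0.158 = 57°
tan(βl) = 1.54
For an open-circuited stub, Z_in = −jZ_0·cot(βl) = −jZ_0/tan(βl)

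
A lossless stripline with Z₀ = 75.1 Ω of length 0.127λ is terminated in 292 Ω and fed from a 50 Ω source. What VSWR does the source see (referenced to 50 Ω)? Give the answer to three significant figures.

VSWR ≈ 4.22

βl = 2π × 0.127 = 45.7°
tan(βl) = 1.03
Z_in = Z_0·(Z_L + jZ_0·tanβl)/(Z_0 + jZ_L·tanβl) = 35.5 − j64.3 Ω
Γ_s = (Z_in − Z_s)/(Z_in + Z_s) = (-14.5 − j64.3)/(85.5 − j64.3), |Γ_s| = 0.617
VSWR = (1 + |Γ_s|)/(1 − |Γ_s|)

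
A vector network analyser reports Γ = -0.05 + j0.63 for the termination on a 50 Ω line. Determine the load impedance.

Z_L = Z_0·(1 + Γ)/(1 − Γ) = 50·(0.95 + j0.63)/(1.05 − j0.63)

Z_L ≈ 20 + j42 Ω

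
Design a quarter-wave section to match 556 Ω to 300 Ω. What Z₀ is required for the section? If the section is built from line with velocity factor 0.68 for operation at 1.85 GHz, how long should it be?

Z_qwt = √(Z_0·R_L) = √(300 × 556) = √166800
λ = 0.68·c/f = 0.11 m, so l = λ/4 = 0.0276 m

Z_qwt ≈ 408 Ω; length ≈ 2.76 cm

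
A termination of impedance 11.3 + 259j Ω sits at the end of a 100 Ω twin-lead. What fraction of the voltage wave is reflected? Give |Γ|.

Γ = (Z_L − Z_0)/(Z_L + Z_0) = (-88.7 + j259)/(111.3 + j259)
|Γ| = 274/282

|Γ| ≈ 0.971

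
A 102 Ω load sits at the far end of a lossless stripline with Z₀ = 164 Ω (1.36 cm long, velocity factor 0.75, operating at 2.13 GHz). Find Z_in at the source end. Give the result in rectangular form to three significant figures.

Z_in ≈ 150 + j74 Ω

λ = v/f = 0.75·c / 2.13 GHz = 0.106 m
βl = 2π·l/λ = 2π × 0.129 = 46.3°
tan(βl) = tan(46.3°) = 1.05
Z_in = Z_0·(Z_L + jZ_0·tanβl)/(Z_0 + jZ_L·tanβl)
     = 164·(102 + j172)/(164 + j107)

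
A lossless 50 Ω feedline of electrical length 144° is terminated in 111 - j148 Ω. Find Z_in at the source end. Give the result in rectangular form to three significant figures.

tan(βl) = tan(144°) = -0.727
Z_in = Z_0·(Z_L + jZ_0·tanβl)/(Z_0 + jZ_L·tanβl)
     = 50·(111 − j184)/(-57.5 − j80.6)

Z_in ≈ 43.2 + j99.6 Ω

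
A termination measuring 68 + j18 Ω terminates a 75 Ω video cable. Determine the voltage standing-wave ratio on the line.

VSWR ≈ 1.31

Γ = (Z_L − Z_0)/(Z_L + Z_0) = (-7 + j18)/(143 + j18)
|Γ| = 19.3/144 = 0.134
VSWR = (1 + |Γ|)/(1 − |Γ|) = 1.13/0.866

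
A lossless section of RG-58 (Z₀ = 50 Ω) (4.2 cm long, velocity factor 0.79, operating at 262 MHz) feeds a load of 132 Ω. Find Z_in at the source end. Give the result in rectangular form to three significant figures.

λ = v/f = 0.79·c / 262 MHz = 0.905 m
βl = 2π·l/λ = 2π × 0.0464 = 16.7°
tan(βl) = tan(16.7°) = 0.3
Z_in = Z_0·(Z_L + jZ_0·tanβl)/(Z_0 + jZ_L·tanβl)
     = 50·(132 + j15)/(50 + j39.6)

Z_in ≈ 88.4 − j55 Ω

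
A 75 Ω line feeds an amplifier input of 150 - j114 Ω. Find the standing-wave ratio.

Γ = (Z_L − Z_0)/(Z_L + Z_0) = (75 − j114)/(225 − j114)
|Γ| = 136/252 = 0.541
VSWR = (1 + |Γ|)/(1 − |Γ|) = 1.54/0.459

VSWR ≈ 3.36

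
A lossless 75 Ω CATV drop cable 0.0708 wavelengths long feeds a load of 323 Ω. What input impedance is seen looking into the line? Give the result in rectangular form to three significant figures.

βl = 2π × 0.0708 = 25.5°
tan(βl) = tan(25.5°) = 0.477
Z_in = Z_0·(Z_L + jZ_0·tanβl)/(Z_0 + jZ_L·tanβl)
     = 75·(323 + j35.8)/(75 + j154)

Z_in ≈ 76 − j120 Ω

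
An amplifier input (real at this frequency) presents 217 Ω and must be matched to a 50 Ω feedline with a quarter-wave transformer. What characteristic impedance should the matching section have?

Z_qwt ≈ 104 Ω

Z_qwt = √(Z_0·R_L) = √(50 × 217) = √10850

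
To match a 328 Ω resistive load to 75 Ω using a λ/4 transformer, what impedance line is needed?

Z_qwt ≈ 157 Ω

Z_qwt = √(Z_0·R_L) = √(75 × 328) = √24600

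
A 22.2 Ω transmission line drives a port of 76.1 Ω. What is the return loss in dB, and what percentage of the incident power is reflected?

Γ = (76.1 − 22.2)/(76.1 + 22.2) = 0.548
RL = −20·log₁₀(0.548) = 5.22 dB
P_refl/P_inc = |Γ|² = 0.301

RL ≈ 5.22 dB; 30.1% of incident power reflected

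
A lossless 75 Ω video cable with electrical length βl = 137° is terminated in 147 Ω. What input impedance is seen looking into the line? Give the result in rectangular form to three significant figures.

tan(βl) = tan(137°) = -0.933
Z_in = Z_0·(Z_L + jZ_0·tanβl)/(Z_0 + jZ_L·tanβl)
     = 75·(147 − j69.9)/(75 − j137)

Z_in ≈ 63.3 + j45.8 Ω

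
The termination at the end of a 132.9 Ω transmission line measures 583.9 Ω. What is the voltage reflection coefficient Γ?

Γ = 0.629

Γ = (Z_L − Z_0)/(Z_L + Z_0) = (583.9 − 132.9)/(583.9 + 132.9) = 451/716.8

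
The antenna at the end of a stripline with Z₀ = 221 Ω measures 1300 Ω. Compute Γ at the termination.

Γ = (Z_L − Z_0)/(Z_L + Z_0) = (1300 − 221)/(1300 + 221) = 1079/1521

Γ = 0.709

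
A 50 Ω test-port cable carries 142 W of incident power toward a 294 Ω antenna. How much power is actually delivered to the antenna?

Γ = (294 − 50)/(294 + 50) = 0.709
|Γ|² = 0.503
P_refl = |Γ|²·P_inc = 71.4 W, P_del = (1 − |Γ|²)·P_inc = 70.6 W

P_delivered ≈ 70.6 W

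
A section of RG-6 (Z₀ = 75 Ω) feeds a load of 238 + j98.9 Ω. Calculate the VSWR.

Γ = (Z_L − Z_0)/(Z_L + Z_0) = (163 + j98.9)/(313 + j98.9)
|Γ| = 191/328 = 0.581
VSWR = (1 + |Γ|)/(1 − |Γ|) = 1.58/0.419

VSWR ≈ 3.77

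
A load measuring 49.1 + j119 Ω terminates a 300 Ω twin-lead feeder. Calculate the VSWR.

VSWR ≈ 7.09

Γ = (Z_L − Z_0)/(Z_L + Z_0) = (-250.9 + j119)/(349.1 + j119)
|Γ| = 278/369 = 0.753
VSWR = (1 + |Γ|)/(1 − |Γ|) = 1.75/0.247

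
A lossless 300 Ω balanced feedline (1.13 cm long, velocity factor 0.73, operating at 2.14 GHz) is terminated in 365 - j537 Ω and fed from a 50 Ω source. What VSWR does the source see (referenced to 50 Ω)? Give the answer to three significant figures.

VSWR ≈ 7.44

λ = v/f = 0.73·c / 2.14 GHz = 0.102 m
βl = 2π·l/λ = 2π × 0.11 = 39.8°
tan(βl) = 0.832
Z_in = Z_0·(Z_L + jZ_0·tanβl)/(Z_0 + jZ_L·tanβl) = 85.5 − j150 Ω
Γ_s = (Z_in − Z_s)/(Z_in + Z_s) = (35.5 − j150)/(136 − j150), |Γ_s| = 0.763
VSWR = (1 + |Γ_s|)/(1 − |Γ_s|)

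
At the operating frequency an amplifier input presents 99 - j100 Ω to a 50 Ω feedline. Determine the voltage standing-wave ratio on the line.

VSWR ≈ 4.27

Γ = (Z_L − Z_0)/(Z_L + Z_0) = (49 − j100)/(149 − j100)
|Γ| = 111/179 = 0.621
VSWR = (1 + |Γ|)/(1 − |Γ|) = 1.62/0.379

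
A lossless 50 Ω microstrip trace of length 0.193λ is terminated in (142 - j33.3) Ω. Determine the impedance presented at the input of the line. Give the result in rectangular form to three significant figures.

βl = 2π × 0.193 = 69.5°
tan(βl) = tan(69.5°) = 2.67
Z_in = Z_0·(Z_L + jZ_0·tanβl)/(Z_0 + jZ_L·tanβl)
     = 50·(142 + j100)/(139 + j379)

Z_in ≈ 17.7 − j12.2 Ω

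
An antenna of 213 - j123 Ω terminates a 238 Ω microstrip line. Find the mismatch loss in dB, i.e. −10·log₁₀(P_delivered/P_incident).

Γ = (-25 − j123)/(451 − j123), |Γ| = 0.268
|Γ|² = 0.0721, so P_del/P_inc = 1 − |Γ|² = 0.928
ML = −10·log₁₀(1 − |Γ|²)

mismatch loss ≈ 0.325 dB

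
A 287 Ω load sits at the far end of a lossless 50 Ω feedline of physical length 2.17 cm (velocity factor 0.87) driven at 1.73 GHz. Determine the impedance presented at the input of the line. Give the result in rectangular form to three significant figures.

Z_in ≈ 13.9 − j37.5 Ω

λ = v/f = 0.87·c / 1.73 GHz = 0.151 m
βl = 2π·l/λ = 2π × 0.144 = 51.8°
tan(βl) = tan(51.8°) = 1.27
Z_in = Z_0·(Z_L + jZ_0·tanβl)/(Z_0 + jZ_L·tanβl)
     = 50·(287 + j63.5)/(50 + j364)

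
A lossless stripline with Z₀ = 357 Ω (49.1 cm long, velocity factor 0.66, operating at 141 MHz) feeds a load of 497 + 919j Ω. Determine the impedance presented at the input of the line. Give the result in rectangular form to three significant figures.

λ = v/f = 0.66·c / 141 MHz = 1.4 m
βl = 2π·l/λ = 2π × 0.35 = 126°
tan(βl) = tan(126°) = -1.38
Z_in = Z_0·(Z_L + jZ_0·tanβl)/(Z_0 + jZ_L·tanβl)
     = 357·(497 + j425)/(1630 − j687)

Z_in ≈ 59.1 + j118 Ω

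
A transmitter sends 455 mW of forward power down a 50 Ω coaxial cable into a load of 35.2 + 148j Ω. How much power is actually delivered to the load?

|Γ| = |(-14.8 + j148)/(85.2 + j148)| = 0.871
|Γ|² = 0.759
P_refl = |Γ|²·P_inc = 345 mW, P_del = (1 − |Γ|²)·P_inc = 110 mW

P_delivered ≈ 110 mW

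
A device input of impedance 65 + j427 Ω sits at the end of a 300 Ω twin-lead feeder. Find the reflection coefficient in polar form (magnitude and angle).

Γ ≈ 0.868 ∠ 69.4°

Γ = (Z_L − Z_0)/(Z_L + Z_0) = (-235 + j427)/(365 + j427)
|Γ| = 487/562 = 0.868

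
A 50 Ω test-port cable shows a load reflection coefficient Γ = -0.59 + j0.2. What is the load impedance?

Z_L = Z_0·(1 + Γ)/(1 − Γ) = 50·(0.41 + j0.2)/(1.59 − j0.2)

Z_L ≈ 11.9 + j7.79 Ω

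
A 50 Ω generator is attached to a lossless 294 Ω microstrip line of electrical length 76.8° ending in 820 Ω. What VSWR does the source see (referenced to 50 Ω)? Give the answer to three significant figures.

tan(βl) = 4.26
Z_in = Z_0·(Z_L + jZ_0·tanβl)/(Z_0 + jZ_L·tanβl) = 110 − j59.7 Ω
Γ_s = (Z_in − Z_s)/(Z_in + Z_s) = (60.4 − j59.7)/(160 − j59.7), |Γ_s| = 0.496
VSWR = (1 + |Γ_s|)/(1 − |Γ_s|)

VSWR ≈ 2.97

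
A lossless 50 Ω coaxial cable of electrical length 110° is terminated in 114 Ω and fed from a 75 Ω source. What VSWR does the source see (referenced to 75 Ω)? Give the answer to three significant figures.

tan(βl) = -2.75
Z_in = Z_0·(Z_L + jZ_0·tanβl)/(Z_0 + jZ_L·tanβl) = 24.2 + j14.3 Ω
Γ_s = (Z_in − Z_s)/(Z_in + Z_s) = (-50.8 + j14.3)/(99.2 + j14.3), |Γ_s| = 0.526
VSWR = (1 + |Γ_s|)/(1 − |Γ_s|)

VSWR ≈ 3.22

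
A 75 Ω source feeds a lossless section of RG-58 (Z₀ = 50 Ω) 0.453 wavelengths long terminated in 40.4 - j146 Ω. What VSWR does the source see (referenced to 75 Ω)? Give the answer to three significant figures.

VSWR ≈ 8.35

βl = 2π × 0.453 = 163°
tan(βl) = -0.304
Z_in = Z_0·(Z_L + jZ_0·tanβl)/(Z_0 + jZ_L·tanβl) = 605 − j111 Ω
Γ_s = (Z_in − Z_s)/(Z_in + Z_s) = (530 − j111)/(680 − j111), |Γ_s| = 0.786
VSWR = (1 + |Γ_s|)/(1 − |Γ_s|)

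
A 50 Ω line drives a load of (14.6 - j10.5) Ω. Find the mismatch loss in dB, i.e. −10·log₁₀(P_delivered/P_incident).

mismatch loss ≈ 1.66 dB

Γ = (-35.4 − j10.5)/(64.6 − j10.5), |Γ| = 0.564
|Γ|² = 0.318, so P_del/P_inc = 1 − |Γ|² = 0.682
ML = −10·log₁₀(1 − |Γ|²)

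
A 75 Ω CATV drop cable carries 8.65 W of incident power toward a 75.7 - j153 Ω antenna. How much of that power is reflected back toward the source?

|Γ| = |(0.7 − j153)/(150.7 − j153)| = 0.712
|Γ|² = 0.508
P_refl = |Γ|²·P_inc = 4.39 W, P_del = (1 − |Γ|²)·P_inc = 4.26 W

P_reflected ≈ 4.39 W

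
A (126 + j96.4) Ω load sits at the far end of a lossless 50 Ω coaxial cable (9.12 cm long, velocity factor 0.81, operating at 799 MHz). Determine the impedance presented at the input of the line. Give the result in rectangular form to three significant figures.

λ = v/f = 0.81·c / 799 MHz = 0.304 m
βl = 2π·l/λ = 2π × 0.3 = 108°
tan(βl) = tan(108°) = -3.09
Z_in = Z_0·(Z_L + jZ_0·tanβl)/(Z_0 + jZ_L·tanβl)
     = 50·(126 − j57.9)/(348 − j389)

Z_in ≈ 12.2 + j5.31 Ω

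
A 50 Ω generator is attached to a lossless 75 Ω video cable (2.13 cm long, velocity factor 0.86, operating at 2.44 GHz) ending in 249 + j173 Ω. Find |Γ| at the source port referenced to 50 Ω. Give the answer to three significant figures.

|Γ| ≈ 0.613

λ = v/f = 0.86·c / 2.44 GHz = 0.106 m
βl = 2π·l/λ = 2π × 0.201 = 72.5°
tan(βl) = 3.18
Z_in = Z_0·(Z_L + jZ_0·tanβl)/(Z_0 + jZ_L·tanβl) = 18.3 − j34.6 Ω
Γ_s = (Z_in − Z_s)/(Z_in + Z_s) = (-31.7 − j34.6)/(68.3 − j34.6), |Γ_s| = 0.613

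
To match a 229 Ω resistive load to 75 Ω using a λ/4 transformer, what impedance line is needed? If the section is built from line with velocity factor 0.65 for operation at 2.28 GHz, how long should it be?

Z_qwt ≈ 131 Ω; length ≈ 2.14 cm

Z_qwt = √(Z_0·R_L) = √(75 × 229) = √17180
λ = 0.65·c/f = 0.0855 m, so l = λ/4 = 0.0214 m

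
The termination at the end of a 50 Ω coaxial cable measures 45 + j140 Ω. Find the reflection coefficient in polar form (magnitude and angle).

Γ = (Z_L − Z_0)/(Z_L + Z_0) = (-5 + j140)/(95 + j140)
|Γ| = 140/169 = 0.828

Γ ≈ 0.828 ∠ 36.2°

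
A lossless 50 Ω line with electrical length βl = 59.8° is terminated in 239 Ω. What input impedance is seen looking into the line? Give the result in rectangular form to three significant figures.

tan(βl) = tan(59.8°) = 1.72
Z_in = Z_0·(Z_L + jZ_0·tanβl)/(Z_0 + jZ_L·tanβl)
     = 50·(239 + j85.9)/(50 + j411)

Z_in ≈ 13.8 − j27.4 Ω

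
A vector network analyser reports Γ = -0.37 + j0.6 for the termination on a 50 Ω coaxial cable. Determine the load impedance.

Z_L = Z_0·(1 + Γ)/(1 − Γ) = 50·(0.63 + j0.6)/(1.37 − j0.6)

Z_L ≈ 11.2 + j26.8 Ω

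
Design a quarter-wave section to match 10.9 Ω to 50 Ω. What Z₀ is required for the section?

Z_qwt ≈ 23.3 Ω

Z_qwt = √(Z_0·R_L) = √(50 × 10.9) = √545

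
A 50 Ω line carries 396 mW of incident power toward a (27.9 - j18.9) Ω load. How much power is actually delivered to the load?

P_delivered ≈ 344 mW

|Γ| = |(-22.1 − j18.9)/(77.9 − j18.9)| = 0.363
|Γ|² = 0.132
P_refl = |Γ|²·P_inc = 52.1 mW, P_del = (1 − |Γ|²)·P_inc = 344 mW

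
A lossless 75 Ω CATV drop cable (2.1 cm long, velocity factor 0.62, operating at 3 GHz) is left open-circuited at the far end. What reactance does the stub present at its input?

λ = v/f = 0.62·c / 3 GHz = 0.062 m
βl = 2π·l/λ = 2π × 0.339 = 122°
tan(βl) = -1.6
For an open-circuited stub, Z_in = −jZ_0·cot(βl) = −jZ_0/tan(βl)

X_in ≈ 46.7 Ω (inductive)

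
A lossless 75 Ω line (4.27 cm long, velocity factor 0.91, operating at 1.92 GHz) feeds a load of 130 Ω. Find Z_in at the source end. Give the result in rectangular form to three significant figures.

λ = v/f = 0.91·c / 1.92 GHz = 0.142 m
βl = 2π·l/λ = 2π × 0.3 = 108°
tan(βl) = tan(108°) = -3.06
Z_in = Z_0·(Z_L + jZ_0·tanβl)/(Z_0 + jZ_L·tanβl)
     = 75·(130 − j229)/(75 − j397)

Z_in ≈ 46.3 + j15.8 Ω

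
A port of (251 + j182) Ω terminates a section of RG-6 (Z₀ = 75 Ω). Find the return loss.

RL ≈ 3.37 dB

Γ = (176 + j182)/(326 + j182), |Γ| = 0.678
RL = −20·log₁₀|Γ| = −20·log₁₀(0.678)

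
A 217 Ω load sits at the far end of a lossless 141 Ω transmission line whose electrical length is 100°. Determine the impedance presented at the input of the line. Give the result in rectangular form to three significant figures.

tan(βl) = tan(100°) = -5.67
Z_in = Z_0·(Z_L + jZ_0·tanβl)/(Z_0 + jZ_L·tanβl)
     = 141·(217 − j800)/(141 − j1230)

Z_in ≈ 93.2 + j14.2 Ω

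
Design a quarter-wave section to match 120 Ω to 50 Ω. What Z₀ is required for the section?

Z_qwt ≈ 77.5 Ω

Z_qwt = √(Z_0·R_L) = √(50 × 120) = √6000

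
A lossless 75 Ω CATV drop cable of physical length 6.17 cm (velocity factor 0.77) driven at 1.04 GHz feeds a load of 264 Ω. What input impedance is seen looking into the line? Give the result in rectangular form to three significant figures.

Z_in ≈ 21.9 + j12.1 Ω

λ = v/f = 0.77·c / 1.04 GHz = 0.222 m
βl = 2π·l/λ = 2π × 0.278 = 100°
tan(βl) = tan(100°) = -5.67
Z_in = Z_0·(Z_L + jZ_0·tanβl)/(Z_0 + jZ_L·tanβl)
     = 75·(264 − j425)/(75 − j1500)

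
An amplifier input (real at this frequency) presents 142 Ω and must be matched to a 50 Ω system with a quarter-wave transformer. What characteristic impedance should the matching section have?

Z_qwt ≈ 84.3 Ω

Z_qwt = √(Z_0·R_L) = √(50 × 142) = √7100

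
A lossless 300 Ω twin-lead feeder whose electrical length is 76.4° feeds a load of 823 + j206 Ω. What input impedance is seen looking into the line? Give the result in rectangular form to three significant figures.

tan(βl) = tan(76.4°) = 4.13
Z_in = Z_0·(Z_L + jZ_0·tanβl)/(Z_0 + jZ_L·tanβl)
     = 300·(823 + j1450)/(-552 + j3400)

Z_in ≈ 113 − j90.9 Ω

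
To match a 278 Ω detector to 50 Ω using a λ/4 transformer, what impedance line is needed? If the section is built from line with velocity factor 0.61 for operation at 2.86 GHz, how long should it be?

Z_qwt = √(Z_0·R_L) = √(50 × 278) = √13900
λ = 0.61·c/f = 0.064 m, so l = λ/4 = 0.016 m

Z_qwt ≈ 118 Ω; length ≈ 1.6 cm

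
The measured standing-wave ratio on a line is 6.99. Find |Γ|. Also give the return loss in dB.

|Γ| ≈ 0.75; return loss ≈ 2.5 dB

|Γ| = (S − 1)/(S + 1) = (6.99 − 1)/(6.99 + 1) = 5.99/7.99
RL = −20·log₁₀|Γ| = −20·log₁₀(0.75)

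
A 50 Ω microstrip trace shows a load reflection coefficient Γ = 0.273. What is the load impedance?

Z_L = Z_0·(1 + Γ)/(1 − Γ) = 50·(1.27)/(0.727)

Z_L ≈ 87.6 Ω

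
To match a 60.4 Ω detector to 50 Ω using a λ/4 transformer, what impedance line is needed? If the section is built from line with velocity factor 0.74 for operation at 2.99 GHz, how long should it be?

Z_qwt ≈ 55 Ω; length ≈ 1.86 cm

Z_qwt = √(Z_0·R_L) = √(50 × 60.4) = √3020
λ = 0.74·c/f = 0.0742 m, so l = λ/4 = 0.0186 m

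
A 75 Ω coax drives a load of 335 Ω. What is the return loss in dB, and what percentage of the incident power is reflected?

RL ≈ 3.96 dB; 40.2% of incident power reflected

Γ = (335 − 75)/(335 + 75) = 0.634
RL = −20·log₁₀(0.634) = 3.96 dB
P_refl/P_inc = |Γ|² = 0.402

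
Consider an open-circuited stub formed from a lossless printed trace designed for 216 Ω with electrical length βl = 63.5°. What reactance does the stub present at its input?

X_in ≈ -108 Ω (capacitive)

tan(βl) = 2.01
For an open-circuited stub, Z_in = −jZ_0·cot(βl) = −jZ_0/tan(βl)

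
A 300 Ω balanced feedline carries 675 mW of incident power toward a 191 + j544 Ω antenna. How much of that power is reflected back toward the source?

P_reflected ≈ 387 mW

|Γ| = |(-109 + j544)/(491 + j544)| = 0.757
|Γ|² = 0.573
P_refl = |Γ|²·P_inc = 387 mW, P_del = (1 − |Γ|²)·P_inc = 288 mW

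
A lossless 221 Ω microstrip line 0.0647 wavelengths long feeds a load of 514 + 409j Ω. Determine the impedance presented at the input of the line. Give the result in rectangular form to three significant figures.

Z_in ≈ 584 − j395 Ω

βl = 2π × 0.0647 = 23.3°
tan(βl) = tan(23.3°) = 0.431
Z_in = Z_0·(Z_L + jZ_0·tanβl)/(Z_0 + jZ_L·tanβl)
     = 221·(514 + j504)/(44.9 + j221)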